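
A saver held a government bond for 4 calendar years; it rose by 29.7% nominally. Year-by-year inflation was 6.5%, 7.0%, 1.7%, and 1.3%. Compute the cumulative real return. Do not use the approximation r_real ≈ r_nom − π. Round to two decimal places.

10.48%

Cumulative inflation factor: 1.065 × 1.070 × 1.017 × 1.013 ≈ 1.17399.
Nominal growth factor: 1.29700. Real growth factor = 1.29700 / 1.17399 ≈ 1.10478.
Total real return ≈ 10.4781%.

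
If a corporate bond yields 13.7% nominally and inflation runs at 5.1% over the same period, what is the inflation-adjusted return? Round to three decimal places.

8.183%

Real return via the Fisher equation: (1 + 13.7%)/(1 + 5.1%) − 1 = 1.137/1.051 − 1 ≈ 0.08183.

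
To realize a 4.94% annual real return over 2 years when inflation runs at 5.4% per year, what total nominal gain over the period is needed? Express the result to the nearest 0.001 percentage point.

Required annual nominal rate: (1+4.94%)(1+5.4%) − 1 = 10.60676%.
Cumulative over 2 years: (1 + 0.1060676)^2 − 1 ≈ 0.22339.

22.339%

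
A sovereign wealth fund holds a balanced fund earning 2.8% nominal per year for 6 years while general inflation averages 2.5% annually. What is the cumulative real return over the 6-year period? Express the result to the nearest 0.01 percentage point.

The annual real rate is (1+2.8%)/(1+2.5%) − 1 = 0.2927%.
Compounded over 6 years: (1 + 0.002927)^6 − 1 ≈ 0.01769.

1.77%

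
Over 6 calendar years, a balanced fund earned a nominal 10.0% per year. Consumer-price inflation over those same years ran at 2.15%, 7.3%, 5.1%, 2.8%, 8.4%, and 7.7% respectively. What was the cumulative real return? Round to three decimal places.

Cumulative inflation factor: 1.0215 × 1.073 × 1.051 × 1.028 × 1.084 × 1.077 ≈ 1.38254.
Nominal growth factor: 1.77156. Real growth factor = 1.77156 / 1.38254 ≈ 1.28138.
Total real return ≈ 28.1378%.

28.138%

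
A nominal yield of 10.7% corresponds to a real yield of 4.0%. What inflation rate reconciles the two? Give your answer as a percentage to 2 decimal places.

6.44%

From (1+r_nom) = (1+r_real)(1+π), we get 1+π = (1 + 10.7%)/(1 + 4.0%) = 1.107/1.040 ≈ 1.06442.
So π ≈ 6.4423%.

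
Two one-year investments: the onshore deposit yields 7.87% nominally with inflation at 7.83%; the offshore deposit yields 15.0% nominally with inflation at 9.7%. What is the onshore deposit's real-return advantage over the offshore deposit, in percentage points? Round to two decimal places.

-4.79

The onshore deposit real return: 1.0787/1.0783 − 1 = 0.037%.
The offshore deposit real return: 1.150/1.097 − 1 = 4.831%.
Difference: 0.037 − 4.831 = -4.794 pp.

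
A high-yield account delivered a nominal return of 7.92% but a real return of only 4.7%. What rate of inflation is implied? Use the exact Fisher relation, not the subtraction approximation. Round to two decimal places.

3.08%

From (1+r_nom) = (1+r_real)(1+π), we get 1+π = (1 + 7.92%)/(1 + 4.7%) = 1.0792/1.047 ≈ 1.03075.
So π ≈ 3.0755%.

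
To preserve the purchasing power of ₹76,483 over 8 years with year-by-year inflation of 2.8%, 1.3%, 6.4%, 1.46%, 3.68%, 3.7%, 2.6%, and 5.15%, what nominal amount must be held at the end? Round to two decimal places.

₹99,731.96

Cumulative price-level factor: 1.028 × 1.013 × 1.064 × 1.0146 × 1.0368 × 1.037 × 1.026 × 1.0515 ≈ 1.3039754911.
Multiplying ₹76,483 by the price-level factor gives the future nominal sum.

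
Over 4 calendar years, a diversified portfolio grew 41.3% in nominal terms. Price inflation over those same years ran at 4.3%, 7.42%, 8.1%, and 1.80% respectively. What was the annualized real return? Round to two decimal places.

Cumulative inflation factor: 1.043 × 1.0742 × 1.081 × 1.0180 ≈ 1.23294.
Nominal growth factor: 1.41300. Real growth factor = 1.41300 / 1.23294 ≈ 1.14604.
Annualized: 1.14604^(1/4) − 1 ≈ 0.03467.

3.47%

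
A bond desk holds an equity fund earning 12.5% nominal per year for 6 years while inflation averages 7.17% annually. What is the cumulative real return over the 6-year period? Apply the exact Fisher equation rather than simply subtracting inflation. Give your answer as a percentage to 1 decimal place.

33.8%

The annual real rate is (1+12.5%)/(1+7.17%) − 1 = 4.9734%.
Compounded over 6 years: (1 + 0.049734)^6 − 1 ≈ 0.33806.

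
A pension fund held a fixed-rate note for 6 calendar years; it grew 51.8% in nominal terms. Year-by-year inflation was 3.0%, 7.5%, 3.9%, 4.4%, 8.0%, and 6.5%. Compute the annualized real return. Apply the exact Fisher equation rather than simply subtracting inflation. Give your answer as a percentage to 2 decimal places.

Cumulative inflation factor: 1.030 × 1.075 × 1.039 × 1.044 × 1.080 × 1.065 ≈ 1.38145.
Nominal growth factor: 1.51800. Real growth factor = 1.51800 / 1.38145 ≈ 1.09885.
Annualized: 1.09885^(1/6) − 1 ≈ 0.01583.

1.58%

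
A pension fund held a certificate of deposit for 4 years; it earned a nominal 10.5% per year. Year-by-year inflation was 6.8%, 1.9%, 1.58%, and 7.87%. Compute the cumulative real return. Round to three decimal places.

25.024%

Cumulative inflation factor: 1.068 × 1.019 × 1.0158 × 1.0787 ≈ 1.19249.
Nominal growth factor: 1.49090. Real growth factor = 1.49090 / 1.19249 ≈ 1.25024.
Total real return ≈ 25.0244%.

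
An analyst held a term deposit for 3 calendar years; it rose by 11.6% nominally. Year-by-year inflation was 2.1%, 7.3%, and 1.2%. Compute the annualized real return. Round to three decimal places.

Cumulative inflation factor: 1.021 × 1.073 × 1.012 ≈ 1.10868.
Nominal growth factor: 1.11600. Real growth factor = 1.11600 / 1.10868 ≈ 1.00660.
Annualized: 1.00660^(1/3) − 1 ≈ 0.00220.

0.220%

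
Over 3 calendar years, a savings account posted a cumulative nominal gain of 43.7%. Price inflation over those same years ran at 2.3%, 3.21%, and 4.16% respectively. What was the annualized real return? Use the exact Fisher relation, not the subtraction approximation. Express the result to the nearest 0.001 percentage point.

9.325%

Cumulative inflation factor: 1.023 × 1.0321 × 1.0416 ≈ 1.09976.
Nominal growth factor: 1.43700. Real growth factor = 1.43700 / 1.09976 ≈ 1.30665.
Annualized: 1.30665^(1/3) − 1 ≈ 0.09325.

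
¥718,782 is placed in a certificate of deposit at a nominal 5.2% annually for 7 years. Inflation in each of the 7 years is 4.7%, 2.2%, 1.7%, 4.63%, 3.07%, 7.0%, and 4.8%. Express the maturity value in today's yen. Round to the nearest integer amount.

¥778,853

Nominal value at maturity: ¥718,782 × (1 + 5.2%)^7 ≈ ¥1,024,961.
Price-level factor over 7 years: 1.047 × 1.022 × 1.017 × 1.0463 × 1.0307 × 1.070 × 1.048 ≈ 1.3159884938.
The maturity value deflated by that factor is the answer in today's purchasing power.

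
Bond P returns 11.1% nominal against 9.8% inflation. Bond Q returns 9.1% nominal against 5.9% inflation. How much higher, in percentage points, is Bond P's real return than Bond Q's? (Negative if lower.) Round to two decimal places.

-1.84

Bond P real return: 1.111/1.098 − 1 = 1.184%.
Bond Q real return: 1.091/1.059 − 1 = 3.022%.
Difference: 1.184 − 3.022 = -1.838 pp.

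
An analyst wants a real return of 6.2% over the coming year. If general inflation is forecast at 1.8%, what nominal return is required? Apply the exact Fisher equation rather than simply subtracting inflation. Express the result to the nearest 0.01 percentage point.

By the Fisher equation, 1 + r_nom = (1 + 6.2%)(1 + 1.8%) = 1.062 × 1.018 = 1.081116.
So r_nom = 8.1116%.

8.11%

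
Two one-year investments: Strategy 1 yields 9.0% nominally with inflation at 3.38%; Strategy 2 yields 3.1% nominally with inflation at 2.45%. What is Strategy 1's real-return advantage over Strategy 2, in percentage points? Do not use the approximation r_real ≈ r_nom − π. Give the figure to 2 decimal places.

Strategy 1 real return: 1.090/1.0338 − 1 = 5.436%.
Strategy 2 real return: 1.031/1.0245 − 1 = 0.634%.
Difference: 5.436 − 0.634 = 4.802 pp.

4.80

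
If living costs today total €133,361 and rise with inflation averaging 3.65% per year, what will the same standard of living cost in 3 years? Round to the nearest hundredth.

Cumulative price-level factor: (1+3.65%)^3 ≈ 1.1135453771.
The nominal amount required is €133,361 scaled up by that factor.

€148,503.53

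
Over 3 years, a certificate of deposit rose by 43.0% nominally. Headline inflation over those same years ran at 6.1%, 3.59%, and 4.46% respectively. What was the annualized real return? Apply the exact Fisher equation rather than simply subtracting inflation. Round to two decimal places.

7.59%

Cumulative inflation factor: 1.061 × 1.0359 × 1.0446 ≈ 1.14811.
Nominal growth factor: 1.43000. Real growth factor = 1.43000 / 1.14811 ≈ 1.24553.
Annualized: 1.24553^(1/3) − 1 ≈ 0.07593.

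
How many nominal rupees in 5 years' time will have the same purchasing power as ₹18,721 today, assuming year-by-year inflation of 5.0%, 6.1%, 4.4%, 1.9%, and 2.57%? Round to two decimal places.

₹22,757.72

Cumulative price-level factor: 1.050 × 1.061 × 1.044 × 1.019 × 1.0257 ≈ 1.2156252747.
Multiplying ₹18,721 by the price-level factor gives the future nominal sum.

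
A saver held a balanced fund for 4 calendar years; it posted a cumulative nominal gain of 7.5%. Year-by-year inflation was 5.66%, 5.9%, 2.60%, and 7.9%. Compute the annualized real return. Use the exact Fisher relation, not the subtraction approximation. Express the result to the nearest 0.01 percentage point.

Cumulative inflation factor: 1.0566 × 1.059 × 1.0260 × 1.079 ≈ 1.23873.
Nominal growth factor: 1.07500. Real growth factor = 1.07500 / 1.23873 ≈ 0.86783.
Annualized: 0.86783^(1/4) − 1 ≈ -0.03482.

-3.48%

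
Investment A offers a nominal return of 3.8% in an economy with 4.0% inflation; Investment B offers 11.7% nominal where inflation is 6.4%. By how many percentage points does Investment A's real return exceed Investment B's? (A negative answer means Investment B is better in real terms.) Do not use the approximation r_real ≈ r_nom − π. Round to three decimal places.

Investment A real return: 1.038/1.040 − 1 = -0.1923%.
Investment B real return: 1.117/1.064 − 1 = 4.9812%.
Difference: -0.1923 − 4.9812 = -5.1735 pp.

-5.174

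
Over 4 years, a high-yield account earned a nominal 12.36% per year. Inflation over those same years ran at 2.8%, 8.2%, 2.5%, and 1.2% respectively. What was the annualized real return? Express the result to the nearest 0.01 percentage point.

Cumulative inflation factor: 1.028 × 1.082 × 1.025 × 1.012 ≈ 1.15378.
Nominal growth factor: 1.59385. Real growth factor = 1.59385 / 1.15378 ≈ 1.38141.
Annualized: 1.38141^(1/4) − 1 ≈ 0.08413.

8.41%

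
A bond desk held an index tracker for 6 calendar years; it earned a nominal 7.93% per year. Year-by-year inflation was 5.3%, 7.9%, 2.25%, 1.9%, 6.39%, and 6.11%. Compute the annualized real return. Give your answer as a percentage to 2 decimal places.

Cumulative inflation factor: 1.053 × 1.079 × 1.0225 × 1.019 × 1.0639 × 1.0611 ≈ 1.33642.
Nominal growth factor: 1.58071. Real growth factor = 1.58071 / 1.33642 ≈ 1.18279.
Annualized: 1.18279^(1/6) − 1 ≈ 0.02837.

2.84%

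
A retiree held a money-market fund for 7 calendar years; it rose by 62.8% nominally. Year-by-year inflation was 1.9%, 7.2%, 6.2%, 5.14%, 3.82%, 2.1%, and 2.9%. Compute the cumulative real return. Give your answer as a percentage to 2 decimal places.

Cumulative inflation factor: 1.019 × 1.072 × 1.062 × 1.0514 × 1.0382 × 1.021 × 1.029 ≈ 1.33040.
Nominal growth factor: 1.62800. Real growth factor = 1.62800 / 1.33040 ≈ 1.22369.
Total real return ≈ 22.3688%.

22.37%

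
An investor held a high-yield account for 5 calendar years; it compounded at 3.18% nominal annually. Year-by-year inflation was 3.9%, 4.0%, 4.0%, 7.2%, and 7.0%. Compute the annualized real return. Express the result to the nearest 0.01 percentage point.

-1.93%

Cumulative inflation factor: 1.039 × 1.040 × 1.040 × 1.072 × 1.070 ≈ 1.28902.
Nominal growth factor: 1.16944. Real growth factor = 1.16944 / 1.28902 ≈ 0.90723.
Annualized: 0.90723^(1/5) − 1 ≈ -0.01928.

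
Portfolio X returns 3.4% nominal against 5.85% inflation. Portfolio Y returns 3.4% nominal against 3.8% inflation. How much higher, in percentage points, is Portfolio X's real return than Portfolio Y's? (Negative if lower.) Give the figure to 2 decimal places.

Portfolio X real return: 1.034/1.0585 − 1 = -2.315%.
Portfolio Y real return: 1.034/1.038 − 1 = -0.385%.
Difference: -2.315 − (-0.385) = -1.930 pp.

-1.93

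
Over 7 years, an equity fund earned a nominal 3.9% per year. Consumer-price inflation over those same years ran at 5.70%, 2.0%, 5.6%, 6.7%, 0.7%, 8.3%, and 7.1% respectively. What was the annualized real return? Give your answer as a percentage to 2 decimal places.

Cumulative inflation factor: 1.0570 × 1.020 × 1.056 × 1.067 × 1.007 × 1.083 × 1.071 ≈ 1.41890.
Nominal growth factor: 1.30710. Real growth factor = 1.30710 / 1.41890 ≈ 0.92121.
Annualized: 0.92121^(1/7) − 1 ≈ -0.01166.

-1.17%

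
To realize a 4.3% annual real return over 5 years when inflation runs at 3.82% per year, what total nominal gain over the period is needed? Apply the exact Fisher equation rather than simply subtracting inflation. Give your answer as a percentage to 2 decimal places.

48.88%

Required annual nominal rate: (1+4.3%)(1+3.82%) − 1 = 8.28426%.
Cumulative over 5 years: (1 + 0.0828426)^5 − 1 ≈ 0.48877.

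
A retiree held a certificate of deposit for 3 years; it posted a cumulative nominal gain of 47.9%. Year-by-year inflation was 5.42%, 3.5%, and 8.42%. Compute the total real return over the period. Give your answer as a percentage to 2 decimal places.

25.02%

Cumulative inflation factor: 1.0542 × 1.035 × 1.0842 ≈ 1.18297.
Nominal growth factor: 1.47900. Real growth factor = 1.47900 / 1.18297 ≈ 1.25025.
Total real return ≈ 25.0246%.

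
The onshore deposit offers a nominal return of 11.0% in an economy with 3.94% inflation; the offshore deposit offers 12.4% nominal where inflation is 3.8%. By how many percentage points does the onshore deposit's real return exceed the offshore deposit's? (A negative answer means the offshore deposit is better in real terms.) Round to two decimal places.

-1.49

The onshore deposit real return: 1.110/1.0394 − 1 = 6.792%.
The offshore deposit real return: 1.124/1.038 − 1 = 8.285%.
Difference: 6.792 − 8.285 = -1.493 pp.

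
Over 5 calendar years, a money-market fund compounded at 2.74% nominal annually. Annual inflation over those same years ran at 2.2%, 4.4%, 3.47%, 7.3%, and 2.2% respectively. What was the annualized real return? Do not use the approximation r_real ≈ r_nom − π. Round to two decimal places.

Cumulative inflation factor: 1.022 × 1.044 × 1.0347 × 1.073 × 1.022 ≈ 1.21064.
Nominal growth factor: 1.14472. Real growth factor = 1.14472 / 1.21064 ≈ 0.94554.
Annualized: 0.94554^(1/5) − 1 ≈ -0.01114.

-1.11%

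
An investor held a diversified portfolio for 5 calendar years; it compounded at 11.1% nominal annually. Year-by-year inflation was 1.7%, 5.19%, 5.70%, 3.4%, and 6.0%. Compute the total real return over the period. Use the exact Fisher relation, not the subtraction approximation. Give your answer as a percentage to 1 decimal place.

Cumulative inflation factor: 1.017 × 1.0519 × 1.0570 × 1.034 × 1.060 ≈ 1.23936.
Nominal growth factor: 1.69266. Real growth factor = 1.69266 / 1.23936 ≈ 1.36576.
Total real return ≈ 36.5757%.

36.6%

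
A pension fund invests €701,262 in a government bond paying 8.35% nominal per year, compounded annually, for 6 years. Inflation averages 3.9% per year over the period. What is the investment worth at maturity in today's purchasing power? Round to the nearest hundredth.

€901,904.42

Nominal value at maturity: €701,262 × (1 + 8.35%)^6 ≈ €1,134,628.79.
Price-level factor over 6 years: (1 + 3.9%)^6 ≈ 1.2580366265.
Dividing the nominal maturity value by the price-level factor gives the value in today's money.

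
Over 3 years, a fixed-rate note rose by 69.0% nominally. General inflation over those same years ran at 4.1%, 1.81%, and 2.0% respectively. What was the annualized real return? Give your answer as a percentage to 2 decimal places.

16.06%

Cumulative inflation factor: 1.041 × 1.0181 × 1.020 ≈ 1.08104.
Nominal growth factor: 1.69000. Real growth factor = 1.69000 / 1.08104 ≈ 1.56331.
Annualized: 1.56331^(1/3) − 1 ≈ 0.16060.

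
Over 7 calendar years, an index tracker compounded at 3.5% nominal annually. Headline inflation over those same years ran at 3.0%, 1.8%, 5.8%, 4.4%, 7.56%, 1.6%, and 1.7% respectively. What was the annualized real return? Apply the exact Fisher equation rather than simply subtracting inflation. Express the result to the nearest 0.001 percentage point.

-0.166%

Cumulative inflation factor: 1.030 × 1.018 × 1.058 × 1.044 × 1.0756 × 1.016 × 1.017 ≈ 1.28717.
Nominal growth factor: 1.27228. Real growth factor = 1.27228 / 1.28717 ≈ 0.98843.
Annualized: 0.98843^(1/7) − 1 ≈ -0.00166.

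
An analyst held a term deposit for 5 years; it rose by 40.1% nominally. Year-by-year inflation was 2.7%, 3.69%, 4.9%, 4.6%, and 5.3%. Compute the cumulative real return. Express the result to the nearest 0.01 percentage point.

13.87%

Cumulative inflation factor: 1.027 × 1.0369 × 1.049 × 1.046 × 1.053 ≈ 1.23039.
Nominal growth factor: 1.40100. Real growth factor = 1.40100 / 1.23039 ≈ 1.13866.
Total real return ≈ 13.8663%.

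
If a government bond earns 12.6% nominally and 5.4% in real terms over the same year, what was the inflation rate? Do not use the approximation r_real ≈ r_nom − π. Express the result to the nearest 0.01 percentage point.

From (1+r_nom) = (1+r_real)(1+π), we get 1+π = (1 + 12.6%)/(1 + 5.4%) = 1.126/1.054 ≈ 1.06831.
So π ≈ 6.8311%.

6.83%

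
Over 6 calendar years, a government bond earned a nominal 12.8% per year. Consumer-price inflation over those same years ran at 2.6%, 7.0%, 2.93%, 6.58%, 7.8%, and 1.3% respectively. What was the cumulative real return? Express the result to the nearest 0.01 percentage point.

56.63%

Cumulative inflation factor: 1.026 × 1.070 × 1.0293 × 1.0658 × 1.078 × 1.013 ≈ 1.31516.
Nominal growth factor: 2.05994. Real growth factor = 2.05994 / 1.31516 ≈ 1.56631.
Total real return ≈ 56.6309%.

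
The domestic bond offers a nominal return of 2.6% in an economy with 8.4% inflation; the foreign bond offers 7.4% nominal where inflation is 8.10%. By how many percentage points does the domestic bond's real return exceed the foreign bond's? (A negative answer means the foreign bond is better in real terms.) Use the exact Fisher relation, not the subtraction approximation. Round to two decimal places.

-4.70

The domestic bond real return: 1.026/1.084 − 1 = -5.351%.
The foreign bond real return: 1.074/1.0810 − 1 = -0.648%.
Difference: -5.351 − (-0.648) = -4.703 pp.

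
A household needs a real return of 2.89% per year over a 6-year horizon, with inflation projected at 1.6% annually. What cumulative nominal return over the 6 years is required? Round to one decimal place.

30.5%

Required annual nominal rate: (1+2.89%)(1+1.6%) − 1 = 4.53624%.
Cumulative over 6 years: (1 + 0.0453624)^6 − 1 ≈ 0.30497.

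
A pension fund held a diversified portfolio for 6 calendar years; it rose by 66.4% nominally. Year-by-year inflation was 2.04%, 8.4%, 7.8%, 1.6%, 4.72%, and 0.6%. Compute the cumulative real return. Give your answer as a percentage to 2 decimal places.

30.38%

Cumulative inflation factor: 1.0204 × 1.084 × 1.078 × 1.016 × 1.0472 × 1.006 ≈ 1.27626.
Nominal growth factor: 1.66400. Real growth factor = 1.66400 / 1.27626 ≈ 1.30381.
Total real return ≈ 30.3808%.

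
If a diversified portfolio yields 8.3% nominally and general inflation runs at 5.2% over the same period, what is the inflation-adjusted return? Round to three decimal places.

2.947%

Real return via the Fisher equation: (1 + 8.3%)/(1 + 5.2%) − 1 = 1.083/1.052 − 1 ≈ 0.02947.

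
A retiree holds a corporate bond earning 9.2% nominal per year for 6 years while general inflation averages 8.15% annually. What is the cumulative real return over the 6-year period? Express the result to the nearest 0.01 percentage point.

The annual real rate is (1+9.2%)/(1+8.15%) − 1 = 0.9709%.
Compounded over 6 years: (1 + 0.009709)^6 − 1 ≈ 0.05968.

5.97%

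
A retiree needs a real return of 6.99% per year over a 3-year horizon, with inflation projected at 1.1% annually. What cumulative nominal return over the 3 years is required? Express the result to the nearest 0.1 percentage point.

26.6%

Required annual nominal rate: (1+6.99%)(1+1.1%) − 1 = 8.16689%.
Cumulative over 3 years: (1 + 0.0816689)^3 − 1 ≈ 0.26556.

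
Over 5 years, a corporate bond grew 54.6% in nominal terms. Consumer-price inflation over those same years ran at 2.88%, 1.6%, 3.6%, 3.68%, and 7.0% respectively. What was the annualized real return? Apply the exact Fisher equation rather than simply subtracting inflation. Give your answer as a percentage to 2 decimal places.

5.17%

Cumulative inflation factor: 1.0288 × 1.016 × 1.036 × 1.0368 × 1.070 ≈ 1.20133.
Nominal growth factor: 1.54600. Real growth factor = 1.54600 / 1.20133 ≈ 1.28690.
Annualized: 1.28690^(1/5) − 1 ≈ 0.05174.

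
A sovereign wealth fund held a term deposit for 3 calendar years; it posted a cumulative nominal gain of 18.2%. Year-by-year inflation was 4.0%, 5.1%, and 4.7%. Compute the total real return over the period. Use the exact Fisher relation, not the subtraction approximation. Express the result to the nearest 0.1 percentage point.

3.3%

Cumulative inflation factor: 1.040 × 1.051 × 1.047 ≈ 1.14441.
Nominal growth factor: 1.18200. Real growth factor = 1.18200 / 1.14441 ≈ 1.03284.
Total real return ≈ 3.2844%.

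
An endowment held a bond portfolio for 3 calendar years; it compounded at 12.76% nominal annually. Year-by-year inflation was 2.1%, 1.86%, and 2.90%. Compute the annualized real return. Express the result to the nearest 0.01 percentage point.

10.24%

Cumulative inflation factor: 1.021 × 1.0186 × 1.0290 ≈ 1.07015.
Nominal growth factor: 1.43372. Real growth factor = 1.43372 / 1.07015 ≈ 1.33974.
Annualized: 1.33974^(1/3) − 1 ≈ 0.10240.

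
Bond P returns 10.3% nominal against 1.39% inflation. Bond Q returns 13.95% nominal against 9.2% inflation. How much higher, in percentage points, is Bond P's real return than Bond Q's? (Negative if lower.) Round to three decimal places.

Bond P real return: 1.103/1.0139 − 1 = 8.7878%.
Bond Q real return: 1.1395/1.092 − 1 = 4.3498%.
Difference: 8.7878 − 4.3498 = 4.4380 pp.

4.438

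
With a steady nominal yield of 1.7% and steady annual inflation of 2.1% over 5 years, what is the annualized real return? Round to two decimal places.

-0.39%

With constant rates the annual real return is the same each year: (1+1.7%)/(1+2.1%) − 1 = -0.00392.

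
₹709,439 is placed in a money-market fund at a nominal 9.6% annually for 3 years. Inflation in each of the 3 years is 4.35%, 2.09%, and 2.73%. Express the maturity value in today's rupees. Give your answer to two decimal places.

Nominal value at maturity: ₹709,439 × (1 + 9.6%)^3 ≈ ₹933,999.67.
Price-level factor over 3 years: 1.0435 × 1.0209 × 1.0273 ≈ 1.0943920898.
The maturity value deflated by that factor is the answer in today's purchasing power.

₹853,441.54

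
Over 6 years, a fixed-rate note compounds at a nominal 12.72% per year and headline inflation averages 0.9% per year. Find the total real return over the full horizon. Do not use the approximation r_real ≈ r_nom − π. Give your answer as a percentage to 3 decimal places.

The annual real rate is (1+12.72%)/(1+0.9%) − 1 = 11.7146%.
Compounded over 6 years: (1 + 0.117146)^6 − 1 ≈ 0.94383.

94.383%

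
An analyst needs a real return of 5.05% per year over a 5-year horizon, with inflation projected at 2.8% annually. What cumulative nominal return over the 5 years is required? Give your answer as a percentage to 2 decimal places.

46.87%

Required annual nominal rate: (1+5.05%)(1+2.8%) − 1 = 7.9914%.
Cumulative over 5 years: (1 + 0.079914)^5 − 1 ≈ 0.46874.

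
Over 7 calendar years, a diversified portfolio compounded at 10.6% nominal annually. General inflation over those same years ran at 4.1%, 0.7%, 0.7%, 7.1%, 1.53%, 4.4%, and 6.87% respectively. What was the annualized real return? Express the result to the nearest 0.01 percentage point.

6.76%

Cumulative inflation factor: 1.041 × 1.007 × 1.007 × 1.071 × 1.0153 × 1.044 × 1.0687 ≈ 1.28071.
Nominal growth factor: 2.02435. Real growth factor = 2.02435 / 1.28071 ≈ 1.58065.
Annualized: 1.58065^(1/7) − 1 ≈ 0.06759.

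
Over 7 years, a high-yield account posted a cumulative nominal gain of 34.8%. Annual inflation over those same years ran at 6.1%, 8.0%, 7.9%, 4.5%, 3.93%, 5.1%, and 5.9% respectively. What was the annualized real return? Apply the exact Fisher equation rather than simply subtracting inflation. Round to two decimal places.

Cumulative inflation factor: 1.061 × 1.080 × 1.079 × 1.045 × 1.0393 × 1.051 × 1.059 ≈ 1.49457.
Nominal growth factor: 1.34800. Real growth factor = 1.34800 / 1.49457 ≈ 0.90193.
Annualized: 0.90193^(1/7) − 1 ≈ -0.01464.

-1.46%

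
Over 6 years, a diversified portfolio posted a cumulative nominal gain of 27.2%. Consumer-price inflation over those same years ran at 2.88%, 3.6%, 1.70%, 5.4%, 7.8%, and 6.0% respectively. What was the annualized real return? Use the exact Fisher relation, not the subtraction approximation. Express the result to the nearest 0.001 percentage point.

-0.432%

Cumulative inflation factor: 1.0288 × 1.036 × 1.0170 × 1.054 × 1.078 × 1.060 ≈ 1.30550.
Nominal growth factor: 1.27200. Real growth factor = 1.27200 / 1.30550 ≈ 0.97434.
Annualized: 0.97434^(1/6) − 1 ≈ -0.00432.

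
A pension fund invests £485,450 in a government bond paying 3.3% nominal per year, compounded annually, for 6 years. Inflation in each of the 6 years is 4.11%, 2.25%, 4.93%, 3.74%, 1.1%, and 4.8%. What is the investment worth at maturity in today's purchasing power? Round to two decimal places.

Nominal value at maturity: £485,450 × (1 + 3.3%)^6 ≈ £589,856.59.
Price-level factor over 6 years: 1.0411 × 1.0225 × 1.0493 × 1.0374 × 1.011 × 1.048 ≈ 1.2277618031.
Dividing the nominal maturity value by the price-level factor gives the value in today's money.

£480,432.43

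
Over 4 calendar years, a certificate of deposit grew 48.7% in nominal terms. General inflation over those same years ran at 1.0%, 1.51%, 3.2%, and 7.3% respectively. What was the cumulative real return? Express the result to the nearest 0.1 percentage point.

Cumulative inflation factor: 1.010 × 1.0151 × 1.032 × 1.073 ≈ 1.13530.
Nominal growth factor: 1.48700. Real growth factor = 1.48700 / 1.13530 ≈ 1.30979.
Total real return ≈ 30.9789%.

31.0%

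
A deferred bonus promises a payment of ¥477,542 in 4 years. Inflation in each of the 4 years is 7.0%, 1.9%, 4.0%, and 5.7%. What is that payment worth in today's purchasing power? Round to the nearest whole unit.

¥398,424

Price-level factor over 4 years: 1.070 × 1.019 × 1.040 × 1.057 = 1.1985779624.
Purchasing power today: ¥477,542 divided by that factor.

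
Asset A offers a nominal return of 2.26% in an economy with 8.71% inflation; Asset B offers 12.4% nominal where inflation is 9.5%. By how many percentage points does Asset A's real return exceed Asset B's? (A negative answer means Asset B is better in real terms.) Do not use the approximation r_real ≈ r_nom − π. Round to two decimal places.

-8.58

Asset A real return: 1.0226/1.0871 − 1 = -5.933%.
Asset B real return: 1.124/1.095 − 1 = 2.648%.
Difference: -5.933 − 2.648 = -8.581 pp.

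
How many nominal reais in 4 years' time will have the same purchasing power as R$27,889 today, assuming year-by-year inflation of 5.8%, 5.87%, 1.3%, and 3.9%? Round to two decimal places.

Cumulative price-level factor: 1.058 × 1.0587 × 1.013 × 1.039 ≈ 1.1789179322.
The nominal amount required is R$27,889 scaled up by that factor.

R$32,878.84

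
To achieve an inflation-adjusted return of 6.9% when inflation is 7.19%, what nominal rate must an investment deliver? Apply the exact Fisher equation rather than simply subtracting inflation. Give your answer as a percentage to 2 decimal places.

14.59%

By the Fisher equation, 1 + r_nom = (1 + 6.9%)(1 + 7.19%) = 1.069 × 1.0719 = 1.1458611.
So r_nom = 14.58611%.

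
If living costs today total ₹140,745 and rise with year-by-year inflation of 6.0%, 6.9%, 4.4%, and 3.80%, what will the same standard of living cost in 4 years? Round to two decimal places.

Cumulative price-level factor: 1.060 × 1.069 × 1.044 × 1.0380 ≈ 1.2279520901.
The nominal amount required is ₹140,745 scaled up by that factor.

₹172,828.12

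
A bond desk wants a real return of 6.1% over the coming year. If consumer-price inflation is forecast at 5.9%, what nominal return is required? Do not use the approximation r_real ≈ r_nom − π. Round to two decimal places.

By the Fisher equation, 1 + r_nom = (1 + 6.1%)(1 + 5.9%) = 1.061 × 1.059 = 1.123599.
So r_nom = 12.3599%.

12.36%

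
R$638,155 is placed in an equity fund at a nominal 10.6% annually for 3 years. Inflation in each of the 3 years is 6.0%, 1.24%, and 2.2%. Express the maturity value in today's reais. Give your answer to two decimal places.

R$787,195.60

Nominal value at maturity: R$638,155 × (1 + 10.6%)^3 ≈ R$863,359.27.
Price-level factor over 3 years: 1.060 × 1.0124 × 1.022 = 1.096753168.
Dividing the nominal maturity value by the price-level factor gives the value in today's money.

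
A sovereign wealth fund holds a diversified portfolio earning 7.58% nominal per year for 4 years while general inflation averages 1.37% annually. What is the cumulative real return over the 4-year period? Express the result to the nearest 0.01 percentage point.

The annual real rate is (1+7.58%)/(1+1.37%) − 1 = 6.1261%.
Compounded over 4 years: (1 + 0.061261)^4 − 1 ≈ 0.26849.

26.85%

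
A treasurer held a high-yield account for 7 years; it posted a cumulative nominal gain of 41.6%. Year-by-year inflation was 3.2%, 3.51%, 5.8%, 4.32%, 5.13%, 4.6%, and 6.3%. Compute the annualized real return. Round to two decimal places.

Cumulative inflation factor: 1.032 × 1.0351 × 1.058 × 1.0432 × 1.0513 × 1.046 × 1.063 ≈ 1.37818.
Nominal growth factor: 1.41600. Real growth factor = 1.41600 / 1.37818 ≈ 1.02744.
Annualized: 1.02744^(1/7) − 1 ≈ 0.00387.

0.39%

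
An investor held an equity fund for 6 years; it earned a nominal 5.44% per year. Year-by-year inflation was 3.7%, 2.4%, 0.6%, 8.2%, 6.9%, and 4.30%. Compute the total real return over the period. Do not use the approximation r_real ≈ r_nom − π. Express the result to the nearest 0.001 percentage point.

6.627%

Cumulative inflation factor: 1.037 × 1.024 × 1.006 × 1.082 × 1.069 × 1.0430 ≈ 1.28874.
Nominal growth factor: 1.37414. Real growth factor = 1.37414 / 1.28874 ≈ 1.06627.
Total real return ≈ 6.6268%.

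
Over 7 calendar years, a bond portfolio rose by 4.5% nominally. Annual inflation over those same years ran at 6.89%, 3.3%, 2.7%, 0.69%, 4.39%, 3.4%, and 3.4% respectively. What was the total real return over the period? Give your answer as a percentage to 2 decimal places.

-18.00%

Cumulative inflation factor: 1.0689 × 1.033 × 1.027 × 1.0069 × 1.0439 × 1.034 × 1.034 ≈ 1.27437.
Nominal growth factor: 1.04500. Real growth factor = 1.04500 / 1.27437 ≈ 0.82002.
Total real return ≈ -17.9984%.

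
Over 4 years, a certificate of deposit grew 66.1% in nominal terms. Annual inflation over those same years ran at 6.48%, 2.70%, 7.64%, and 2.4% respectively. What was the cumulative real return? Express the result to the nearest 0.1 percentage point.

37.8%

Cumulative inflation factor: 1.0648 × 1.0270 × 1.0764 × 1.024 ≈ 1.20535.
Nominal growth factor: 1.66100. Real growth factor = 1.66100 / 1.20535 ≈ 1.37803.
Total real return ≈ 37.8026%.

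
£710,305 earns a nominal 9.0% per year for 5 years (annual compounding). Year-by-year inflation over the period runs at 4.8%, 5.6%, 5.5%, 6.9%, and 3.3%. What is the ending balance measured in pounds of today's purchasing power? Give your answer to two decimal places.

Nominal value at maturity: £710,305 × (1 + 9.0%)^5 ≈ £1,092,892.29.
Price-level factor over 5 years: 1.048 × 1.056 × 1.055 × 1.069 × 1.033 ≈ 1.2893050603.
Dividing the nominal maturity value by the price-level factor gives the value in today's money.

£847,659.97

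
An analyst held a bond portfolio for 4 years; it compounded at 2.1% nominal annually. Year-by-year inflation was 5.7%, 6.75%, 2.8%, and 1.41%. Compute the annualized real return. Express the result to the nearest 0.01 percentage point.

Cumulative inflation factor: 1.057 × 1.0675 × 1.028 × 1.0141 ≈ 1.17630.
Nominal growth factor: 1.08668. Real growth factor = 1.08668 / 1.17630 ≈ 0.92382.
Annualized: 0.92382^(1/4) − 1 ≈ -0.01962.

-1.96%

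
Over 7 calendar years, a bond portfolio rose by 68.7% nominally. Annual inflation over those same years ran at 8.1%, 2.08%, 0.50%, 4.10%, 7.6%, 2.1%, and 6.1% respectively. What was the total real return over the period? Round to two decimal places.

Cumulative inflation factor: 1.081 × 1.0208 × 1.0050 × 1.0410 × 1.076 × 1.021 × 1.061 ≈ 1.34566.
Nominal growth factor: 1.68700. Real growth factor = 1.68700 / 1.34566 ≈ 1.25366.
Total real return ≈ 25.3656%.

25.37%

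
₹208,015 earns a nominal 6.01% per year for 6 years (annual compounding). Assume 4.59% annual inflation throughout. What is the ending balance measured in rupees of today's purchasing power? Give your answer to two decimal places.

Nominal value at maturity: ₹208,015 × (1 + 6.01%)^6 ≈ ₹295,240.32.
Price-level factor over 6 years: (1 + 4.59%)^6 ≈ 1.3090040131.
The maturity value deflated by that factor is the answer in today's purchasing power.

₹225,545.77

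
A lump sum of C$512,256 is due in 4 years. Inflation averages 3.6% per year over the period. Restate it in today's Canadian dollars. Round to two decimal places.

Price-level factor over 4 years: (1 + 3.6%)^4 ≈ 1.1519643036.
Purchasing power today: C$512,256 divided by that factor.

C$444,680.45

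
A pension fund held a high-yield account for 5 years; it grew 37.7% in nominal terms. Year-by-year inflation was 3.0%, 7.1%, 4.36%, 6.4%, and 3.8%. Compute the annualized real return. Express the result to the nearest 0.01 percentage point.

1.61%

Cumulative inflation factor: 1.030 × 1.071 × 1.0436 × 1.064 × 1.038 ≈ 1.27145.
Nominal growth factor: 1.37700. Real growth factor = 1.37700 / 1.27145 ≈ 1.08301.
Annualized: 1.08301^(1/5) − 1 ≈ 0.01608.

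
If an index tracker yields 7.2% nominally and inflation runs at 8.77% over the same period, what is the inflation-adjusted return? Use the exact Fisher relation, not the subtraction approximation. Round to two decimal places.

-1.44%

Real return via the Fisher equation: (1 + 7.2%)/(1 + 8.77%) − 1 = 1.072/1.0877 − 1 ≈ -0.01443.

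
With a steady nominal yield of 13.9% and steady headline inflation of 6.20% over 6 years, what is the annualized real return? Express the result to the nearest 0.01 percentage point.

7.25%

With constant rates the annual real return is the same each year: (1+13.9%)/(1+6.20%) − 1 = 0.07250.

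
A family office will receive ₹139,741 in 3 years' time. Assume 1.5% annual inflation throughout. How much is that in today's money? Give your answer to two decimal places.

Price-level factor over 3 years: (1 + 1.5%)^3 = 1.045678375.
Purchasing power today: ₹139,741 divided by that factor.

₹133,636.69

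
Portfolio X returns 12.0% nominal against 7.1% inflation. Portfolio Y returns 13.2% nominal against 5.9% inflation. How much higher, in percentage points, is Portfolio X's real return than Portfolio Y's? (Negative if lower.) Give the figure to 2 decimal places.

-2.32

Portfolio X real return: 1.120/1.071 − 1 = 4.575%.
Portfolio Y real return: 1.132/1.059 − 1 = 6.893%.
Difference: 4.575 − 6.893 = -2.318 pp.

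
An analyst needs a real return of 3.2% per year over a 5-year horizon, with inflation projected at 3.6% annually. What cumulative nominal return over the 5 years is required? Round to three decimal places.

39.700%

Required annual nominal rate: (1+3.2%)(1+3.6%) − 1 = 6.9152%.
Cumulative over 5 years: (1 + 0.069152)^5 − 1 ≈ 0.39700.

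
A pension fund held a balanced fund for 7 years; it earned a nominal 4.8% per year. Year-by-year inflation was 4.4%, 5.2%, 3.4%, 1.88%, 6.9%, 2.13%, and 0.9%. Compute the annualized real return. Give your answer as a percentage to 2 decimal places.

Cumulative inflation factor: 1.044 × 1.052 × 1.034 × 1.0188 × 1.069 × 1.0213 × 1.009 ≈ 1.27452.
Nominal growth factor: 1.38845. Real growth factor = 1.38845 / 1.27452 ≈ 1.08938.
Annualized: 1.08938^(1/7) − 1 ≈ 0.01231.

1.23%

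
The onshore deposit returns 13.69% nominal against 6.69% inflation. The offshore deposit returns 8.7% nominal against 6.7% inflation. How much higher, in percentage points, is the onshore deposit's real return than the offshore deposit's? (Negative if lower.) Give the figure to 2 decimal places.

4.69

The onshore deposit real return: 1.1369/1.0669 − 1 = 6.561%.
The offshore deposit real return: 1.087/1.067 − 1 = 1.874%.
Difference: 6.561 − 1.874 = 4.687 pp.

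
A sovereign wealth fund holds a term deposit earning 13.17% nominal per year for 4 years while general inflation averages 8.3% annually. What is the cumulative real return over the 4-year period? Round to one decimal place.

The annual real rate is (1+13.17%)/(1+8.3%) − 1 = 4.4968%.
Compounded over 4 years: (1 + 0.044968)^4 − 1 ≈ 0.19237.

19.2%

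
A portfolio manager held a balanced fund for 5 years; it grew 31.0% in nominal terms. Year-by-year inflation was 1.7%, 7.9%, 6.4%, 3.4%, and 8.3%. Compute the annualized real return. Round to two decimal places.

0.04%

Cumulative inflation factor: 1.017 × 1.079 × 1.064 × 1.034 × 1.083 ≈ 1.30747.
Nominal growth factor: 1.31000. Real growth factor = 1.31000 / 1.30747 ≈ 1.00193.
Annualized: 1.00193^(1/5) − 1 ≈ 0.00039.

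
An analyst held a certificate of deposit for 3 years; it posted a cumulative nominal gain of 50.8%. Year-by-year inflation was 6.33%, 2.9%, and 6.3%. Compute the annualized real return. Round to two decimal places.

9.04%

Cumulative inflation factor: 1.0633 × 1.029 × 1.063 ≈ 1.16307.
Nominal growth factor: 1.50800. Real growth factor = 1.50800 / 1.16307 ≈ 1.29657.
Annualized: 1.29657^(1/3) − 1 ≈ 0.09043.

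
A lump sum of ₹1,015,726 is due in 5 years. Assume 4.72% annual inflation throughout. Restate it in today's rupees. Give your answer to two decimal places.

₹806,544.63

Price-level factor over 5 years: (1 + 4.72%)^5 ≈ 1.2593549911.
Purchasing power today: ₹1,015,726 divided by that factor.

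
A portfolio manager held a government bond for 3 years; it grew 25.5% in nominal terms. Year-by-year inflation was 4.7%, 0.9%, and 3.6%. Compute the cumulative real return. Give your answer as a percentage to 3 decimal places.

14.669%

Cumulative inflation factor: 1.047 × 1.009 × 1.036 ≈ 1.09445.
Nominal growth factor: 1.25500. Real growth factor = 1.25500 / 1.09445 ≈ 1.14669.
Total real return ≈ 14.6690%.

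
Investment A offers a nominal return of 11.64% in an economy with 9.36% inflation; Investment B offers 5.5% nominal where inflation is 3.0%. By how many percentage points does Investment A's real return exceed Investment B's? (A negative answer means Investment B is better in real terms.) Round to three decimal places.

-0.342

Investment A real return: 1.1164/1.0936 − 1 = 2.0849%.
Investment B real return: 1.055/1.030 − 1 = 2.4272%.
Difference: 2.0849 − 2.4272 = -0.3423 pp.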